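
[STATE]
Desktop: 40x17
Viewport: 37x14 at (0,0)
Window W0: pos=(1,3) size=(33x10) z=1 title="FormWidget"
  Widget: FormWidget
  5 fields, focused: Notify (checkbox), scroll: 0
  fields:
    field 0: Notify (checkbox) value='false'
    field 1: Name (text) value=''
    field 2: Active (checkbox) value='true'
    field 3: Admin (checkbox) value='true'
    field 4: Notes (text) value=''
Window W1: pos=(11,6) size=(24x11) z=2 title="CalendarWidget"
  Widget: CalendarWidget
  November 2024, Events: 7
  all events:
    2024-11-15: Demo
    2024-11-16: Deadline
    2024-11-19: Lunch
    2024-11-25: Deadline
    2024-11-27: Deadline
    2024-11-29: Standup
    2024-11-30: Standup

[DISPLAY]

                                     
                                     
                                     
 ┏━━━━━━━━━━━━━━━━━━━━━━━━━━━━━━━┓   
 ┃ FormWidget                    ┃   
 ┠───────────────────────────────┨   
 ┃> Notify:┏━━━━━━━━━━━━━━━━━━━━━━┓  
 ┃  Name:  ┃ CalendarWidget       ┃  
 ┃  Active:┠──────────────────────┨  
 ┃  Admin: ┃    November 2024     ┃  
 ┃  Notes: ┃Mo Tu We Th Fr Sa Su  ┃  
 ┃         ┃             1  2  3  ┃  
 ┗━━━━━━━━━┃ 4  5  6  7  8  9 10  ┃  
           ┃11 12 13 14 15* 16* 17┃  


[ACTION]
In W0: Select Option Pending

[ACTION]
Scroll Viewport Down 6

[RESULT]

 ┏━━━━━━━━━━━━━━━━━━━━━━━━━━━━━━━┓   
 ┃ FormWidget                    ┃   
 ┠───────────────────────────────┨   
 ┃> Notify:┏━━━━━━━━━━━━━━━━━━━━━━┓  
 ┃  Name:  ┃ CalendarWidget       ┃  
 ┃  Active:┠──────────────────────┨  
 ┃  Admin: ┃    November 2024     ┃  
 ┃  Notes: ┃Mo Tu We Th Fr Sa Su  ┃  
 ┃         ┃             1  2  3  ┃  
 ┗━━━━━━━━━┃ 4  5  6  7  8  9 10  ┃  
           ┃11 12 13 14 15* 16* 17┃  
           ┃18 19* 20 21 22 23 24 ┃  
           ┃25* 26 27* 28 29* 30* ┃  
           ┗━━━━━━━━━━━━━━━━━━━━━━┛  


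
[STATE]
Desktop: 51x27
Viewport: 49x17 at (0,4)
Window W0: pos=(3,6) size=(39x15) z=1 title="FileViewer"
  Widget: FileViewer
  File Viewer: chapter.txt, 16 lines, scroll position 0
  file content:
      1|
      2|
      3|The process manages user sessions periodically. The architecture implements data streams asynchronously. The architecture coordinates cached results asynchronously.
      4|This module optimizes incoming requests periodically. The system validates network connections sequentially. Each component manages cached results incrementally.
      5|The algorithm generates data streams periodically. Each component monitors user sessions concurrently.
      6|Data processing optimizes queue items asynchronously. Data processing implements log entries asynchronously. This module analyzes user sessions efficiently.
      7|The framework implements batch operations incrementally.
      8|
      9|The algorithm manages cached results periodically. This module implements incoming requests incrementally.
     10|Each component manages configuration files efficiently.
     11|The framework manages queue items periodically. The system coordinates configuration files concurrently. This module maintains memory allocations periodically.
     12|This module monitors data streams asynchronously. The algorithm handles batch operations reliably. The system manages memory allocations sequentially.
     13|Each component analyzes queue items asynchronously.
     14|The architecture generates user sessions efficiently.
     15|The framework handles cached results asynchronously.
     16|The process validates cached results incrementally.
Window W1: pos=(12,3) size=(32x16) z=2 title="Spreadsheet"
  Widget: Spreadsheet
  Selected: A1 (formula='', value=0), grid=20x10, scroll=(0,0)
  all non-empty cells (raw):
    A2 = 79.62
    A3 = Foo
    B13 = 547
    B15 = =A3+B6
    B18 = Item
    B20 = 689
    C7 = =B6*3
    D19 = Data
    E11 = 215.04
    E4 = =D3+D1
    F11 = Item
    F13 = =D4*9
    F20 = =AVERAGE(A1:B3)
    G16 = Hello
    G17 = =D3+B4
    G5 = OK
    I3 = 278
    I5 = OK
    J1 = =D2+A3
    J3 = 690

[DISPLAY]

            ┃ Spreadsheet                  ┃     
            ┠──────────────────────────────┨     
   ┏━━━━━━━━┃A1:                           ┃     
   ┃ FileVie┃       A       B       C      ┃     
   ┠────────┃------------------------------┃     
   ┃        ┃  1      [0]       0       0  ┃     
   ┃        ┃  2    79.62       0       0  ┃     
   ┃The proc┃  3 Foo            0       0  ┃     
   ┃This mod┃  4        0       0       0  ┃     
   ┃The algo┃  5        0       0       0  ┃     
   ┃Data pro┃  6        0       0       0  ┃     
   ┃The fram┃  7        0       0       0  ┃     
   ┃        ┃  8        0       0       0  ┃     
   ┃The algo┃  9        0       0       0  ┃     
   ┃Each com┗━━━━━━━━━━━━━━━━━━━━━━━━━━━━━━┛     
   ┃The framework manages queue items pe▼┃       
   ┗━━━━━━━━━━━━━━━━━━━━━━━━━━━━━━━━━━━━━┛       


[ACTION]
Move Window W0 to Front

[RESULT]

            ┃ Spreadsheet                  ┃     
            ┠──────────────────────────────┨     
   ┏━━━━━━━━━━━━━━━━━━━━━━━━━━━━━━━━━━━━━┓ ┃     
   ┃ FileViewer                          ┃ ┃     
   ┠─────────────────────────────────────┨-┃     
   ┃                                    ▲┃ ┃     
   ┃                                    █┃ ┃     
   ┃The process manages user sessions pe░┃ ┃     
   ┃This module optimizes incoming reque░┃ ┃     
   ┃The algorithm generates data streams░┃ ┃     
   ┃Data processing optimizes queue item░┃ ┃     
   ┃The framework implements batch opera░┃ ┃     
   ┃                                    ░┃ ┃     
   ┃The algorithm manages cached results░┃ ┃     
   ┃Each component manages configuration░┃━┛     
   ┃The framework manages queue items pe▼┃       
   ┗━━━━━━━━━━━━━━━━━━━━━━━━━━━━━━━━━━━━━┛       


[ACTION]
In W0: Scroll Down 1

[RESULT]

            ┃ Spreadsheet                  ┃     
            ┠──────────────────────────────┨     
   ┏━━━━━━━━━━━━━━━━━━━━━━━━━━━━━━━━━━━━━┓ ┃     
   ┃ FileViewer                          ┃ ┃     
   ┠─────────────────────────────────────┨-┃     
   ┃                                    ▲┃ ┃     
   ┃The process manages user sessions pe░┃ ┃     
   ┃This module optimizes incoming reque█┃ ┃     
   ┃The algorithm generates data streams░┃ ┃     
   ┃Data processing optimizes queue item░┃ ┃     
   ┃The framework implements batch opera░┃ ┃     
   ┃                                    ░┃ ┃     
   ┃The algorithm manages cached results░┃ ┃     
   ┃Each component manages configuration░┃ ┃     
   ┃The framework manages queue items pe░┃━┛     
   ┃This module monitors data streams as▼┃       
   ┗━━━━━━━━━━━━━━━━━━━━━━━━━━━━━━━━━━━━━┛       


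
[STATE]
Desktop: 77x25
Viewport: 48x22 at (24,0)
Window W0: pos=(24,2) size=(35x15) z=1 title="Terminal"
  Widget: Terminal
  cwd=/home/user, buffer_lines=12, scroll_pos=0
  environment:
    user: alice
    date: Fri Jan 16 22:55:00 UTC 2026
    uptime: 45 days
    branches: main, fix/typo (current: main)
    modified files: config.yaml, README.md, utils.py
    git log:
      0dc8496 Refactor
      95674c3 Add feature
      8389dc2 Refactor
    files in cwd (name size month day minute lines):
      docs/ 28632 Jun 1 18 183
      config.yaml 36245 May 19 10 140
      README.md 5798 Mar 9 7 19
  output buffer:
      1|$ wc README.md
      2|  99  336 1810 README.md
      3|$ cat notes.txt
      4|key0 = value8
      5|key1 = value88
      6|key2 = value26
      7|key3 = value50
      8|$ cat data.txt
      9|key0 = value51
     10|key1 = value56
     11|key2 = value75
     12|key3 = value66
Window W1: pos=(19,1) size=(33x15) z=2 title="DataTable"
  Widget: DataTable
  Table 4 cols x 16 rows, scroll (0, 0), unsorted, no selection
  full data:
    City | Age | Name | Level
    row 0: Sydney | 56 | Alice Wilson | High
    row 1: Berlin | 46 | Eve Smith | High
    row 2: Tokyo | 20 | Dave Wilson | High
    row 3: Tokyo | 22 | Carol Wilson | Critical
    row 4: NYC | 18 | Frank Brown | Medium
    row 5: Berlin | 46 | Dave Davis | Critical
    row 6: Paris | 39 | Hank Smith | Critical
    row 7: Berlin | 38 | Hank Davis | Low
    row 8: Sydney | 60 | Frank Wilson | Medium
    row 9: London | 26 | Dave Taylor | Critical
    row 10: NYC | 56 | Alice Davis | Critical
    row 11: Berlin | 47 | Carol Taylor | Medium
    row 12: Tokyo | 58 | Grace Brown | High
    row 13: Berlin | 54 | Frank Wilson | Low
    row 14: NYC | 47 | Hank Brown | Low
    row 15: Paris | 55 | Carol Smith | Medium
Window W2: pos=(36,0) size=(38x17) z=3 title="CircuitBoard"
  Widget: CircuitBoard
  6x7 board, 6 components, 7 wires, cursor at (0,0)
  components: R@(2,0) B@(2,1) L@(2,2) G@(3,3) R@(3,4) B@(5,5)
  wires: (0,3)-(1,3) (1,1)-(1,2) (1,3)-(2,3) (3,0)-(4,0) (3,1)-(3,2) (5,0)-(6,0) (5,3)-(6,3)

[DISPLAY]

            ┏━━━━━━━━━━━━━━━━━━━━━━━━━━━━━━━━━━━
━━━━━━━━━━━━┃ CircuitBoard                      
aTable      ┠───────────────────────────────────
────────────┃   0 1 2 3 4 5                     
  │Age│Name ┃0  [.]          ·                  
──┼───┼─────┃                │                  
ey│56 │Alice┃1       · ─ ·   ·                  
in│46 │Eve S┃                │                  
o │20 │Dave ┃2   R   B   L   ·                  
o │22 │Carol┃                                   
  │18 │Frank┃3   ·   · ─ ·   G   R              
in│46 │Dave ┃    │                              
s │39 │Hank ┃4   ·                              
in│38 │Hank ┃                                   
ey│60 │Frank┃5   ·           ·       B          
━━━━━━━━━━━━┃    │           │                  
┗━━━━━━━━━━━┗━━━━━━━━━━━━━━━━━━━━━━━━━━━━━━━━━━━
                                                
                                                
                                                
                                                
                                                


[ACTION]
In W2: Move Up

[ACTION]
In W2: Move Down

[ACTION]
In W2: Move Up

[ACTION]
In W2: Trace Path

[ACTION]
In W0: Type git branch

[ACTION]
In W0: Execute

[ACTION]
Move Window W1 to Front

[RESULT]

            ┏━━━━━━━━━━━━━━━━━━━━━━━━━━━━━━━━━━━
━━━━━━━━━━━━━━━━━━━━━━━━━━━┓                    
aTable                     ┃────────────────────
───────────────────────────┨                    
  │Age│Name        │Level  ┃ ·                  
──┼───┼────────────┼───────┃ │                  
ey│56 │Alice Wilson│High   ┃ ·                  
in│46 │Eve Smith   │High   ┃ │                  
o │20 │Dave Wilson │High   ┃ ·                  
o │22 │Carol Wilson│Critica┃                    
  │18 │Frank Brown │Medium ┃ G   R              
in│46 │Dave Davis  │Critica┃                    
s │39 │Hank Smith  │Critica┃                    
in│38 │Hank Davis  │Low    ┃                    
ey│60 │Frank Wilson│Medium ┃ ·       B          
━━━━━━━━━━━━━━━━━━━━━━━━━━━┛ │                  
┗━━━━━━━━━━━┗━━━━━━━━━━━━━━━━━━━━━━━━━━━━━━━━━━━
                                                
                                                
                                                
                                                
                                                


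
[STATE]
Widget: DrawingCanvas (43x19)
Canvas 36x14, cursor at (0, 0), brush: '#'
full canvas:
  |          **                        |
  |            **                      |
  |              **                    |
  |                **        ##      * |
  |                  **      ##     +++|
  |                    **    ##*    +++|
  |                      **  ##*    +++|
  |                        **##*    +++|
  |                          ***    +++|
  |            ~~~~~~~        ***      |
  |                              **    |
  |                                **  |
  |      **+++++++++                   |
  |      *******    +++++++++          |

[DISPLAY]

+         **                               
            **                             
              **                           
                **        ##      *        
                  **      ##     +++       
                    **    ##*    +++       
                      **  ##*    +++       
                        **##*    +++       
                          ***    +++       
            ~~~~~~~        ***             
                              **           
                                **         
      **+++++++++                          
      *******    +++++++++                 
                                           
                                           
                                           
                                           
                                           


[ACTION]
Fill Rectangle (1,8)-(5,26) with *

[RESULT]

+         **                               
        *******************                
        *******************                
        *******************#      *        
        *******************#     +++       
        *******************#*    +++       
                      **  ##*    +++       
                        **##*    +++       
                          ***    +++       
            ~~~~~~~        ***             
                              **           
                                **         
      **+++++++++                          
      *******    +++++++++                 
                                           
                                           
                                           
                                           
                                           


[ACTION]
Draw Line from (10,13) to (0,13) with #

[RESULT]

+         ** #                             
        *****#*************                
        *****#*************                
        *****#*************#      *        
        *****#*************#     +++       
        *****#*************#*    +++       
             #        **  ##*    +++       
             #          **##*    +++       
             #            ***    +++       
            ~#~~~~~        ***             
             #                **           
                                **         
      **+++++++++                          
      *******    +++++++++                 
                                           
                                           
                                           
                                           
                                           


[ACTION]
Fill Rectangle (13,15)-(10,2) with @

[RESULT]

+         ** #                             
        *****#*************                
        *****#*************                
        *****#*************#      *        
        *****#*************#     +++       
        *****#*************#*    +++       
             #        **  ##*    +++       
             #          **##*    +++       
             #            ***    +++       
            ~#~~~~~        ***             
  @@@@@@@@@@@@@@              **           
  @@@@@@@@@@@@@@                **         
  @@@@@@@@@@@@@@+                          
  @@@@@@@@@@@@@@ +++++++++                 
                                           
                                           
                                           
                                           
                                           


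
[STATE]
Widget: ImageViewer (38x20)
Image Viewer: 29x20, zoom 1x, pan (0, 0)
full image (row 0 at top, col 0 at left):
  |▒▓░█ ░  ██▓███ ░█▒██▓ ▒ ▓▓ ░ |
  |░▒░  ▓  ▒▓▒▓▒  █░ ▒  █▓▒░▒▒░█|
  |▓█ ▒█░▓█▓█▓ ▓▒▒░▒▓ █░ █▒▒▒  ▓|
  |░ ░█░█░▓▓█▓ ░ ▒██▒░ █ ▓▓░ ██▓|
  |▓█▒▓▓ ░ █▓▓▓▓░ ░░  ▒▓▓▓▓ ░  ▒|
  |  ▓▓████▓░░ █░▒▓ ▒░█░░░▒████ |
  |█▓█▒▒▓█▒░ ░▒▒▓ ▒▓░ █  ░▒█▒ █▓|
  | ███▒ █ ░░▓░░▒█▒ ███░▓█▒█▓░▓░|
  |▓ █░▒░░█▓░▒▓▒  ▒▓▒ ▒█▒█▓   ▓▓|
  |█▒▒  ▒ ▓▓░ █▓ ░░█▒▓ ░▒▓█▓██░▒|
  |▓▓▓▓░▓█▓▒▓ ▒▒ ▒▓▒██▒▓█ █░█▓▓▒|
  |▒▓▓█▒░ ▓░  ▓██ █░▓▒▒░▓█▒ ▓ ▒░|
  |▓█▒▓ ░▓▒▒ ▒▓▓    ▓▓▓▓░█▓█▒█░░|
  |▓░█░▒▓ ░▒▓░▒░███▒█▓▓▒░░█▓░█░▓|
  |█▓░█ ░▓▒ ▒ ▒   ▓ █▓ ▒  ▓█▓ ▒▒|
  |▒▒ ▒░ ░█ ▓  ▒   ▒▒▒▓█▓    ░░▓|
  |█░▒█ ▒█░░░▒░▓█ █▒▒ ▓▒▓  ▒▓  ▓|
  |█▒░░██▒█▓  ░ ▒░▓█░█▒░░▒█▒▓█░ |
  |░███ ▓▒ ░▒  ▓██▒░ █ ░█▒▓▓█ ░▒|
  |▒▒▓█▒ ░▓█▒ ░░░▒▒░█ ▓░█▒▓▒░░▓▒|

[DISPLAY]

▒▓░█ ░  ██▓███ ░█▒██▓ ▒ ▓▓ ░          
░▒░  ▓  ▒▓▒▓▒  █░ ▒  █▓▒░▒▒░█         
▓█ ▒█░▓█▓█▓ ▓▒▒░▒▓ █░ █▒▒▒  ▓         
░ ░█░█░▓▓█▓ ░ ▒██▒░ █ ▓▓░ ██▓         
▓█▒▓▓ ░ █▓▓▓▓░ ░░  ▒▓▓▓▓ ░  ▒         
  ▓▓████▓░░ █░▒▓ ▒░█░░░▒████          
█▓█▒▒▓█▒░ ░▒▒▓ ▒▓░ █  ░▒█▒ █▓         
 ███▒ █ ░░▓░░▒█▒ ███░▓█▒█▓░▓░         
▓ █░▒░░█▓░▒▓▒  ▒▓▒ ▒█▒█▓   ▓▓         
█▒▒  ▒ ▓▓░ █▓ ░░█▒▓ ░▒▓█▓██░▒         
▓▓▓▓░▓█▓▒▓ ▒▒ ▒▓▒██▒▓█ █░█▓▓▒         
▒▓▓█▒░ ▓░  ▓██ █░▓▒▒░▓█▒ ▓ ▒░         
▓█▒▓ ░▓▒▒ ▒▓▓    ▓▓▓▓░█▓█▒█░░         
▓░█░▒▓ ░▒▓░▒░███▒█▓▓▒░░█▓░█░▓         
█▓░█ ░▓▒ ▒ ▒   ▓ █▓ ▒  ▓█▓ ▒▒         
▒▒ ▒░ ░█ ▓  ▒   ▒▒▒▓█▓    ░░▓         
█░▒█ ▒█░░░▒░▓█ █▒▒ ▓▒▓  ▒▓  ▓         
█▒░░██▒█▓  ░ ▒░▓█░█▒░░▒█▒▓█░          
░███ ▓▒ ░▒  ▓██▒░ █ ░█▒▓▓█ ░▒         
▒▒▓█▒ ░▓█▒ ░░░▒▒░█ ▓░█▒▓▒░░▓▒         


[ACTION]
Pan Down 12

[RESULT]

▓█▒▓ ░▓▒▒ ▒▓▓    ▓▓▓▓░█▓█▒█░░         
▓░█░▒▓ ░▒▓░▒░███▒█▓▓▒░░█▓░█░▓         
█▓░█ ░▓▒ ▒ ▒   ▓ █▓ ▒  ▓█▓ ▒▒         
▒▒ ▒░ ░█ ▓  ▒   ▒▒▒▓█▓    ░░▓         
█░▒█ ▒█░░░▒░▓█ █▒▒ ▓▒▓  ▒▓  ▓         
█▒░░██▒█▓  ░ ▒░▓█░█▒░░▒█▒▓█░          
░███ ▓▒ ░▒  ▓██▒░ █ ░█▒▓▓█ ░▒         
▒▒▓█▒ ░▓█▒ ░░░▒▒░█ ▓░█▒▓▒░░▓▒         
                                      
                                      
                                      
                                      
                                      
                                      
                                      
                                      
                                      
                                      
                                      
                                      


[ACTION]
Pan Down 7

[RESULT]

▒▒▓█▒ ░▓█▒ ░░░▒▒░█ ▓░█▒▓▒░░▓▒         
                                      
                                      
                                      
                                      
                                      
                                      
                                      
                                      
                                      
                                      
                                      
                                      
                                      
                                      
                                      
                                      
                                      
                                      
                                      


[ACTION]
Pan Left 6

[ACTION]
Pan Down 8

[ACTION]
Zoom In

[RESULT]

▓▓░░██░░▒▒▓▓  ░░▒▒▓▓░░▒▒░░██████▒▒██▓▓
██▓▓░░██  ░░▓▓▒▒  ▒▒  ▒▒      ▓▓  ██▓▓
██▓▓░░██  ░░▓▓▒▒  ▒▒  ▒▒      ▓▓  ██▓▓
▒▒▒▒  ▒▒░░  ░░██  ▓▓    ▒▒      ▒▒▒▒▒▒
▒▒▒▒  ▒▒░░  ░░██  ▓▓    ▒▒      ▒▒▒▒▒▒
██░░▒▒██  ▒▒██░░░░░░▒▒░░▓▓██  ██▒▒▒▒  
██░░▒▒██  ▒▒██░░░░░░▒▒░░▓▓██  ██▒▒▒▒  
██▒▒░░░░████▒▒██▓▓    ░░  ▒▒░░▓▓██░░██
██▒▒░░░░████▒▒██▓▓    ░░  ▒▒░░▓▓██░░██
░░██████  ▓▓▒▒  ░░▒▒    ▓▓████▒▒░░  ██
░░██████  ▓▓▒▒  ░░▒▒    ▓▓████▒▒░░  ██
▒▒▒▒▓▓██▒▒  ░░▓▓██▒▒  ░░░░░░▒▒▒▒░░██  
▒▒▒▒▓▓██▒▒  ░░▓▓██▒▒  ░░░░░░▒▒▒▒░░██  
                                      
                                      
                                      
                                      
                                      
                                      
                                      


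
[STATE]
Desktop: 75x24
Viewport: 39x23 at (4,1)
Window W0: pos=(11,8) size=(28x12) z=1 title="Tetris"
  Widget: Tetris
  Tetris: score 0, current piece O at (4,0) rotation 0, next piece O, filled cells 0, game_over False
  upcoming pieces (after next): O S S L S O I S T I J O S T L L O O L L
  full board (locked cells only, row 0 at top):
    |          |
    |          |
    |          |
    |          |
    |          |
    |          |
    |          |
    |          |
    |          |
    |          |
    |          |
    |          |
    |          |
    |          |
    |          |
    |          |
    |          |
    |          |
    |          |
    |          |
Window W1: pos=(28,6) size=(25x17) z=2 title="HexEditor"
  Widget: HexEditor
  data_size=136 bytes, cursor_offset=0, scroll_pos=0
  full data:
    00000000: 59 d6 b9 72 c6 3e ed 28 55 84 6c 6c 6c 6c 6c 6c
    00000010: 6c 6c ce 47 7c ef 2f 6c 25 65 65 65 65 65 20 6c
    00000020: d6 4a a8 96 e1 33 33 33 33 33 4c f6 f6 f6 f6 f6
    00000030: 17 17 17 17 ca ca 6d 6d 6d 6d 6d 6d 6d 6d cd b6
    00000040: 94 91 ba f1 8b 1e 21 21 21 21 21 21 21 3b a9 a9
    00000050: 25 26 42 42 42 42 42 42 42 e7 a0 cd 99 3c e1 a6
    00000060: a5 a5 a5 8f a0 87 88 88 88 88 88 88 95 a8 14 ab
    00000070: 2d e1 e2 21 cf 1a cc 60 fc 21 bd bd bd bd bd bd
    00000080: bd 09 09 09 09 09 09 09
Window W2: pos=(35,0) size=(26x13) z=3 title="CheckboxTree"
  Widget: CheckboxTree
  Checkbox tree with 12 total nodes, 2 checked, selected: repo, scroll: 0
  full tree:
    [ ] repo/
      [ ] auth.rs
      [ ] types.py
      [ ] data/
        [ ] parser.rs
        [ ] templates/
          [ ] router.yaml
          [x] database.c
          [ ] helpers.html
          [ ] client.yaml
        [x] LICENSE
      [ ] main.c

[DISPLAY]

                               ┃ Checkb
                               ┠───────
                               ┃>[-] re
                               ┃   [ ] 
                               ┃   [ ] 
                        ┏━━━━━━┃   [-] 
                        ┃ HexEd┃     [ 
       ┏━━━━━━━━━━━━━━━━┠──────┃     [-
       ┃ Tetris         ┃000000┃       
       ┠────────────────┃000000┃       
       ┃          │Next:┃000000┃       
       ┃          │▓▓   ┃000000┗━━━━━━━
       ┃          │▓▓   ┃00000040  94 9
       ┃          │     ┃00000050  25 2
       ┃          │     ┃00000060  a5 a
       ┃          │     ┃00000070  2d e
       ┃          │Score┃00000080  bd 0
       ┃          │0    ┃              
       ┗━━━━━━━━━━━━━━━━┃              
                        ┃              
                        ┃              
                        ┗━━━━━━━━━━━━━━
                                       


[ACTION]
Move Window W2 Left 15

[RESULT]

                ┃ CheckboxTree         
                ┠──────────────────────
                ┃>[-] repo/            
                ┃   [ ] auth.rs        
                ┃   [ ] types.py       
                ┃   [-] data/          
                ┃     [ ] parser.rs    
       ┏━━━━━━━━┃     [-] templates/   
       ┃ Tetris ┃       [ ] router.yaml
       ┠────────┃       [x] database.c 
       ┃        ┃       [ ] helpers.htm
       ┃        ┗━━━━━━━━━━━━━━━━━━━━━━
       ┃          │▓▓   ┃00000040  94 9
       ┃          │     ┃00000050  25 2
       ┃          │     ┃00000060  a5 a
       ┃          │     ┃00000070  2d e
       ┃          │Score┃00000080  bd 0
       ┃          │0    ┃              
       ┗━━━━━━━━━━━━━━━━┃              
                        ┃              
                        ┃              
                        ┗━━━━━━━━━━━━━━
                                       


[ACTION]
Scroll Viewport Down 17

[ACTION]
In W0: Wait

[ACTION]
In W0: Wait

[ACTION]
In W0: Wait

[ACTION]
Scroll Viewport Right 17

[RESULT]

 CheckboxTree           ┃              
────────────────────────┨              
>[-] repo/              ┃              
   [ ] auth.rs          ┃              
   [ ] types.py         ┃              
   [-] data/            ┃━━━━━━┓       
     [ ] parser.rs      ┃      ┃       
     [-] templates/     ┃──────┨       
       [ ] router.yaml  ┃9 72 c┃       
       [x] database.c   ┃e 47 7┃       
       [ ] helpers.html ┃8 96 e┃       
━━━━━━━━━━━━━━━━━━━━━━━━┛7 17 c┃       
 │▓▓   ┃00000040  94 91 ba f1 8┃       
 │     ┃00000050  25 26 42 42 4┃       
 │     ┃00000060  a5 a5 a5 8f a┃       
 │     ┃00000070  2d e1 e2 21 c┃       
 │Score┃00000080  bd 09 09 09 0┃       
 │0    ┃                       ┃       
━━━━━━━┃                       ┃       
       ┃                       ┃       
       ┃                       ┃       
       ┗━━━━━━━━━━━━━━━━━━━━━━━┛       
                                       


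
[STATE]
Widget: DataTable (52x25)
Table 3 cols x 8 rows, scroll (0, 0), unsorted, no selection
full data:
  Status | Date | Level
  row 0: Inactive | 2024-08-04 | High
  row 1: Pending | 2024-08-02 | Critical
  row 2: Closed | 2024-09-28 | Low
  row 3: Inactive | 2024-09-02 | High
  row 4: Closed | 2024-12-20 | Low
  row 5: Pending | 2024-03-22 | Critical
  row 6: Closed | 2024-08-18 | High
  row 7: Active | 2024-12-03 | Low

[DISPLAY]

Status  │Date      │Level                           
────────┼──────────┼────────                        
Inactive│2024-08-04│High                            
Pending │2024-08-02│Critical                        
Closed  │2024-09-28│Low                             
Inactive│2024-09-02│High                            
Closed  │2024-12-20│Low                             
Pending │2024-03-22│Critical                        
Closed  │2024-08-18│High                            
Active  │2024-12-03│Low                             
                                                    
                                                    
                                                    
                                                    
                                                    
                                                    
                                                    
                                                    
                                                    
                                                    
                                                    
                                                    
                                                    
                                                    
                                                    


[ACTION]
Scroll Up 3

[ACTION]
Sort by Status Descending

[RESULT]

Status ▼│Date      │Level                           
────────┼──────────┼────────                        
Pending │2024-08-02│Critical                        
Pending │2024-03-22│Critical                        
Inactive│2024-08-04│High                            
Inactive│2024-09-02│High                            
Closed  │2024-09-28│Low                             
Closed  │2024-12-20│Low                             
Closed  │2024-08-18│High                            
Active  │2024-12-03│Low                             
                                                    
                                                    
                                                    
                                                    
                                                    
                                                    
                                                    
                                                    
                                                    
                                                    
                                                    
                                                    
                                                    
                                                    
                                                    


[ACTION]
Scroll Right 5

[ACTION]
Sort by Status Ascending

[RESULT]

Status ▲│Date      │Level                           
────────┼──────────┼────────                        
Active  │2024-12-03│Low                             
Closed  │2024-09-28│Low                             
Closed  │2024-12-20│Low                             
Closed  │2024-08-18│High                            
Inactive│2024-08-04│High                            
Inactive│2024-09-02│High                            
Pending │2024-08-02│Critical                        
Pending │2024-03-22│Critical                        
                                                    
                                                    
                                                    
                                                    
                                                    
                                                    
                                                    
                                                    
                                                    
                                                    
                                                    
                                                    
                                                    
                                                    
                                                    


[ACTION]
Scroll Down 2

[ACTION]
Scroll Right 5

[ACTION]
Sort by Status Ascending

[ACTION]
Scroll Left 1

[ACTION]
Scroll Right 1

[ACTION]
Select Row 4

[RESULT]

Status ▲│Date      │Level                           
────────┼──────────┼────────                        
Active  │2024-12-03│Low                             
Closed  │2024-09-28│Low                             
Closed  │2024-12-20│Low                             
Closed  │2024-08-18│High                            
>nactive│2024-08-04│High                            
Inactive│2024-09-02│High                            
Pending │2024-08-02│Critical                        
Pending │2024-03-22│Critical                        
                                                    
                                                    
                                                    
                                                    
                                                    
                                                    
                                                    
                                                    
                                                    
                                                    
                                                    
                                                    
                                                    
                                                    
                                                    


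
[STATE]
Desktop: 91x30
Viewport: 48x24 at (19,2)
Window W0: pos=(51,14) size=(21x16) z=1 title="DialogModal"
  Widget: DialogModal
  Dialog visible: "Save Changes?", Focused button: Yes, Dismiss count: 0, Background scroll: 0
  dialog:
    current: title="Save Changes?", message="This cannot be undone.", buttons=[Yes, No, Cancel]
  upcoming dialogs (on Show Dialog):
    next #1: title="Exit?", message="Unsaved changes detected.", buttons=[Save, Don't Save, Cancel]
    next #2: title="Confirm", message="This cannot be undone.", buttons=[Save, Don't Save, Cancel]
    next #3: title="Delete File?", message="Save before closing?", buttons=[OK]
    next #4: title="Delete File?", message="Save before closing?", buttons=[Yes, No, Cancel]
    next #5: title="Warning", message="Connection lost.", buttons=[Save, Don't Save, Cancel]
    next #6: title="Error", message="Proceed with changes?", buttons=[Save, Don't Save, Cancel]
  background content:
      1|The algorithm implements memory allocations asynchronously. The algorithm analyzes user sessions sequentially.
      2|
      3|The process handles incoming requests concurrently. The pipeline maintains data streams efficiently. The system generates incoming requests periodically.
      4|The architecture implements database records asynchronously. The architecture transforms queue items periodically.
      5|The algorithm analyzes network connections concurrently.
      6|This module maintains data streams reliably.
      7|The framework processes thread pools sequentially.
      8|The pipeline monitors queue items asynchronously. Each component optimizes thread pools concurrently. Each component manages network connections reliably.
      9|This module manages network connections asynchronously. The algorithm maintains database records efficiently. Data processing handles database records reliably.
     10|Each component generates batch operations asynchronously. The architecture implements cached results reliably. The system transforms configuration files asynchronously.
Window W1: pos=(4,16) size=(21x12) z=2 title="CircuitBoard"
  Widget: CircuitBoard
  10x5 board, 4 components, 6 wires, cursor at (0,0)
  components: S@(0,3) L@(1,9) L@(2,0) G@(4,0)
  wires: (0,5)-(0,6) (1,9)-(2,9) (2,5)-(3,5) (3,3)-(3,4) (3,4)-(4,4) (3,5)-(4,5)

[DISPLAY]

                                                
                                                
                                                
                                                
                                                
                                                
                                                
                                                
                                                
                                                
                                                
                                                
                                ┏━━━━━━━━━━━━━━━
                                ┃ DialogModal   
━━━━━┓                          ┠───────────────
     ┃                          ┃The algorithm i
─────┨                          ┃               
 6 7 ┃                          ┃The process han
  S  ┃                          ┃Th┌────────────
     ┃                          ┃Th│Save Changes
     ┃                          ┃Th│This cannot 
     ┃                          ┃Th│[Yes]  No   
     ┃                          ┃Th└────────────
     ┃                          ┃This module man


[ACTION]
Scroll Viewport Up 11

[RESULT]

                                                
                                                
                                                
                                                
                                                
                                                
                                                
                                                
                                                
                                                
                                                
                                                
                                                
                                                
                                ┏━━━━━━━━━━━━━━━
                                ┃ DialogModal   
━━━━━┓                          ┠───────────────
     ┃                          ┃The algorithm i
─────┨                          ┃               
 6 7 ┃                          ┃The process han
  S  ┃                          ┃Th┌────────────
     ┃                          ┃Th│Save Changes
     ┃                          ┃Th│This cannot 
     ┃                          ┃Th│[Yes]  No   


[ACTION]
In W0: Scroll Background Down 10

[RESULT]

                                                
                                                
                                                
                                                
                                                
                                                
                                                
                                                
                                                
                                                
                                                
                                                
                                                
                                                
                                ┏━━━━━━━━━━━━━━━
                                ┃ DialogModal   
━━━━━┓                          ┠───────────────
     ┃                          ┃Each component 
─────┨                          ┃               
 6 7 ┃                          ┃               
  S  ┃                          ┃  ┌────────────
     ┃                          ┃  │Save Changes
     ┃                          ┃  │This cannot 
     ┃                          ┃  │[Yes]  No   


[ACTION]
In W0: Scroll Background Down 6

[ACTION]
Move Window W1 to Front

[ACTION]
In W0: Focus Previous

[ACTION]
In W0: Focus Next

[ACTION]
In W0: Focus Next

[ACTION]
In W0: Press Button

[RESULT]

                                                
                                                
                                                
                                                
                                                
                                                
                                                
                                                
                                                
                                                
                                                
                                                
                                                
                                                
                                ┏━━━━━━━━━━━━━━━
                                ┃ DialogModal   
━━━━━┓                          ┠───────────────
     ┃                          ┃Each component 
─────┨                          ┃               
 6 7 ┃                          ┃               
  S  ┃                          ┃               
     ┃                          ┃               
     ┃                          ┃               
     ┃                          ┃               
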